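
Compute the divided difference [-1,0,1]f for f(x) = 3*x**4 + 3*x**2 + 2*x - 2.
6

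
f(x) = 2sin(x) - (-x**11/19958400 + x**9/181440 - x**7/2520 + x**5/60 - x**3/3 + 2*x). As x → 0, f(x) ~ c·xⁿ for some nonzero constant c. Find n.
13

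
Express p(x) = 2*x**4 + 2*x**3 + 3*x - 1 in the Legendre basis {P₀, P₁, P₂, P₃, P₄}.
(-3/5)P₀ + (21/5)P₁ + (8/7)P₂ + (4/5)P₃ + (16/35)P₄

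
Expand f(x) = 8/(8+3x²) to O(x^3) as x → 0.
1 - 3*x**2/8 + O(x**3)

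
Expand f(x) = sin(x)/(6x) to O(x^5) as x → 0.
1/6 - x**2/36 + x**4/720 + O(x**5)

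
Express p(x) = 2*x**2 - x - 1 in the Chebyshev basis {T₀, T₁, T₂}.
-T₁ + T₂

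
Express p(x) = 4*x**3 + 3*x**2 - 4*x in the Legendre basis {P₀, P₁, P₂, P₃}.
P₀ + (-8/5)P₁ + (2)P₂ + (8/5)P₃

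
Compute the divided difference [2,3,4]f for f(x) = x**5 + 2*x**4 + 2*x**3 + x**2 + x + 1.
414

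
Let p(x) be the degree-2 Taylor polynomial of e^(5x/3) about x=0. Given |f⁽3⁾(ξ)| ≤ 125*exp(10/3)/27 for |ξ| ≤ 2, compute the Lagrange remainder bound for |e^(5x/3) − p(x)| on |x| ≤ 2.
500*exp(10/3)/81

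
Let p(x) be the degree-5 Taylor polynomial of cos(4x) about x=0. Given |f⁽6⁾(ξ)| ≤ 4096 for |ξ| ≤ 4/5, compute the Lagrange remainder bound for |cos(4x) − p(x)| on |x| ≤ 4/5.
1048576/703125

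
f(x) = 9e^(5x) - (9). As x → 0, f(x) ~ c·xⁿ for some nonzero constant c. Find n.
1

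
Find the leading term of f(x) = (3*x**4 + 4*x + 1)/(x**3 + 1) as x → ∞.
3*x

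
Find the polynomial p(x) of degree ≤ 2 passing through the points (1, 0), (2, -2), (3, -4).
2 - 2*x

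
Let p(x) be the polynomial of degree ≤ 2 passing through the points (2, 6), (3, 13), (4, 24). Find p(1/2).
3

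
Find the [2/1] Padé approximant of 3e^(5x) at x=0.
(25*x**2/2 + 10*x + 3)/(1 - 5*x/3)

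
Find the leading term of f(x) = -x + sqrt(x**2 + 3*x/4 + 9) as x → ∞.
3/8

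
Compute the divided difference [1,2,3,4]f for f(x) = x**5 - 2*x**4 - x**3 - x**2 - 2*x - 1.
44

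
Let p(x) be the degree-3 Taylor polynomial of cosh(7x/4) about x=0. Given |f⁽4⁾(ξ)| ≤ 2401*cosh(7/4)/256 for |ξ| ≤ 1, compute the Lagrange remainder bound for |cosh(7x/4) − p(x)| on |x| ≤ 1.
2401*cosh(7/4)/6144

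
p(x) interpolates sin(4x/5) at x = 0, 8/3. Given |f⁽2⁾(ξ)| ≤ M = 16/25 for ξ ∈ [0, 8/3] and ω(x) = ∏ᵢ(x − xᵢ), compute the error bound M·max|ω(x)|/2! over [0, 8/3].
128/225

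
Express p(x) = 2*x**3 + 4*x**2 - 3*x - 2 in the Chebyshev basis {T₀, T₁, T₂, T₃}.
(-3/2)T₁ + (2)T₂ + (1/2)T₃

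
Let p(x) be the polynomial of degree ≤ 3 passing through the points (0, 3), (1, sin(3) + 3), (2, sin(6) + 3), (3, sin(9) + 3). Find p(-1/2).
21*sin(6)/16 - 35*sin(3)/16 - 5*sin(9)/16 + 3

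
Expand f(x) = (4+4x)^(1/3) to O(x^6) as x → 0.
2**(2/3) + 2**(2/3)*x/3 - 2**(2/3)*x**2/9 + 5*2**(2/3)*x**3/81 - 10*2**(2/3)*x**4/243 + 22*2**(2/3)*x**5/729 + O(x**6)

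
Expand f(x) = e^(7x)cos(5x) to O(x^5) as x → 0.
1 + 7*x + 12*x**2 - 91*x**3/3 - 1081*x**4/6 + O(x**5)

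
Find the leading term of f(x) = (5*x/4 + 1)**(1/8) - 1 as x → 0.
5*x/32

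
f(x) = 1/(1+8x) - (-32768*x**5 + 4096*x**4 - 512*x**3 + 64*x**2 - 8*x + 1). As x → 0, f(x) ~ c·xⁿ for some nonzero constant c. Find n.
6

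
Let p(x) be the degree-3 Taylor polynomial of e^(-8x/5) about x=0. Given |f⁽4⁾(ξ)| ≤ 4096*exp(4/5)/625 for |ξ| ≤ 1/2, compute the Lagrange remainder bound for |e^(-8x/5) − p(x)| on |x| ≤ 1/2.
32*exp(4/5)/1875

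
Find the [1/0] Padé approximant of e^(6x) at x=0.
6*x + 1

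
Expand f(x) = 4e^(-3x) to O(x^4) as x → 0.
4 - 12*x + 18*x**2 - 18*x**3 + O(x**4)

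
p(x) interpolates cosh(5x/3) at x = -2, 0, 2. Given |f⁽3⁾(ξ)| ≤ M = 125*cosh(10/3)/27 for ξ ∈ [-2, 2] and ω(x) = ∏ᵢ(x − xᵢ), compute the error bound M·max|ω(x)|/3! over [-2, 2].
1000*sqrt(3)*cosh(10/3)/729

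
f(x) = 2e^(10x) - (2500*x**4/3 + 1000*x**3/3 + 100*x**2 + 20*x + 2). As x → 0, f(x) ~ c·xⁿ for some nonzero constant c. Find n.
5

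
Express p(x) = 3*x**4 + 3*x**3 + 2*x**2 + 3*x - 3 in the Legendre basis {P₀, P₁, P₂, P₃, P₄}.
(-26/15)P₀ + (24/5)P₁ + (64/21)P₂ + (6/5)P₃ + (24/35)P₄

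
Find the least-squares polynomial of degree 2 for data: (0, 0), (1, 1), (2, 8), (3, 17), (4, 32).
-4/35 + (-4/7)x + (15/7)x²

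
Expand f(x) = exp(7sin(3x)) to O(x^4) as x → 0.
1 + 21*x + 441*x**2/2 + 1512*x**3 + O(x**4)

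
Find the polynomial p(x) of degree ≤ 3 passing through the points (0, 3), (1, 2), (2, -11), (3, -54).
-3*x**3 + 3*x**2 - x + 3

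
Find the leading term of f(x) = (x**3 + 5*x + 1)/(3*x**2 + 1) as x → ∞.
x/3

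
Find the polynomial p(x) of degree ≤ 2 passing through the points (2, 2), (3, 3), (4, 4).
x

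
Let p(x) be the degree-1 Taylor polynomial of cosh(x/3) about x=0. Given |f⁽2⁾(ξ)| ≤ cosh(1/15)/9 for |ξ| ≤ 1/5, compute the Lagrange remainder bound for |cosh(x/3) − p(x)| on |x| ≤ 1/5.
cosh(1/15)/450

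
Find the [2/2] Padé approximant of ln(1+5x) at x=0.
5*x*(5*x + 2)/(2*(25*x**2/6 + 5*x + 1))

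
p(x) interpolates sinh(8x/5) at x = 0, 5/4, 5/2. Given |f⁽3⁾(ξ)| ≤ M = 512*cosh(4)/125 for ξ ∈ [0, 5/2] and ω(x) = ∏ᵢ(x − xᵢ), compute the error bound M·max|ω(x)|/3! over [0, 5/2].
8*sqrt(3)*cosh(4)/27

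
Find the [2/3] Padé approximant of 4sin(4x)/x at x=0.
(16 - 448*x**2/15)/(4*x**2/5 + 1)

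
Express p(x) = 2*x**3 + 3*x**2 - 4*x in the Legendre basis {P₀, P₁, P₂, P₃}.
P₀ + (-14/5)P₁ + (2)P₂ + (4/5)P₃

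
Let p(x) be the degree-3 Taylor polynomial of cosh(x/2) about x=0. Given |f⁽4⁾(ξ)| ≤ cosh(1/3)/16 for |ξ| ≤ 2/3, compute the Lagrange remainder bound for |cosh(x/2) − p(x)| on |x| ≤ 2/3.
cosh(1/3)/1944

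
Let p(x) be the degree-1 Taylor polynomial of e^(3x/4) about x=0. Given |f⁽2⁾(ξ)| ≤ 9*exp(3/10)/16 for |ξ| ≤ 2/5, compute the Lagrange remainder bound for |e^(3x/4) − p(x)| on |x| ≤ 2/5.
9*exp(3/10)/200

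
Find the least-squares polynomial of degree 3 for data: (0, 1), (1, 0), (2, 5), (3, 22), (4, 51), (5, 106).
50/63 + (-389/378)x + (-29/126)x² + (25/27)x³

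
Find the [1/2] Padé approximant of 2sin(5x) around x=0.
10*x/(25*x**2/6 + 1)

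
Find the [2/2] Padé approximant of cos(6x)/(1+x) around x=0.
(-252*x**2/17 - 3*x/17 + 1)/(3*x**2 + 14*x/17 + 1)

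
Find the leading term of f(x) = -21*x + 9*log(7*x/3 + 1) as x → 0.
-49*x**2/2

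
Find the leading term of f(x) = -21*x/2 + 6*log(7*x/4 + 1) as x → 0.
-147*x**2/16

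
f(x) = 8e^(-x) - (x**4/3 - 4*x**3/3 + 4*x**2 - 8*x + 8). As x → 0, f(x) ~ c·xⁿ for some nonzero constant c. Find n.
5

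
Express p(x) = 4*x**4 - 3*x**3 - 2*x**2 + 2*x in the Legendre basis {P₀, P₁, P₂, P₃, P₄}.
(2/15)P₀ + (1/5)P₁ + (20/21)P₂ + (-6/5)P₃ + (32/35)P₄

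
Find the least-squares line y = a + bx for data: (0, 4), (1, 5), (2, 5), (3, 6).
a = 41/10, b = 3/5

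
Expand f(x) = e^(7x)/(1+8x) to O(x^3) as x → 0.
1 - x + 65*x**2/2 + O(x**3)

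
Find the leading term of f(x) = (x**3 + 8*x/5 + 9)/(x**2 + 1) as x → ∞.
x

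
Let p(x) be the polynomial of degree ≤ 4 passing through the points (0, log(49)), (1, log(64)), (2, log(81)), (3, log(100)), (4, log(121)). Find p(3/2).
-5*log(10)/16 - 5*log(7)/64 + 3*log(11)/64 + 45*log(2)/16 + 45*log(3)/16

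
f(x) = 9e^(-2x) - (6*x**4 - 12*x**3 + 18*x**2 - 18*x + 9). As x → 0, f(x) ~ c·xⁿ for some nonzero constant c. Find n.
5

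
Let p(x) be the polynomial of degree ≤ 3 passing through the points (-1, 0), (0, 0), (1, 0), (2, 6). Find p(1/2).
-3/8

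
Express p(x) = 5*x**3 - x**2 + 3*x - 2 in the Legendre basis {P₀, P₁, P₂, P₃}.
(-7/3)P₀ + (6)P₁ + (-2/3)P₂ + (2)P₃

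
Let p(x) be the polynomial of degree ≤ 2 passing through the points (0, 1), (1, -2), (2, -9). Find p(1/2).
0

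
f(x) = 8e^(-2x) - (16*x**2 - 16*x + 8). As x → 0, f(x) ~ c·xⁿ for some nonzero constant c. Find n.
3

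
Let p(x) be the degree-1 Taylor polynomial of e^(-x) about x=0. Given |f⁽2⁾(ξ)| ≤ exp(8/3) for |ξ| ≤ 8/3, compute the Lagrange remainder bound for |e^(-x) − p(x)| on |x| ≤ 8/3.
32*exp(8/3)/9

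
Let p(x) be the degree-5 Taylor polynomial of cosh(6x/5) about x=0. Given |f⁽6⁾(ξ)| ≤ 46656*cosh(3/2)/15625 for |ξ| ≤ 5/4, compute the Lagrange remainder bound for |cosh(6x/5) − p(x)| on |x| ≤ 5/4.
81*cosh(3/2)/5120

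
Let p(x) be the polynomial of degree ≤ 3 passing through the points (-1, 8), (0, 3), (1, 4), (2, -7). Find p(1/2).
31/8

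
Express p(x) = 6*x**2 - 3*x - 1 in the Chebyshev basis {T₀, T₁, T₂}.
(2)T₀ + (-3)T₁ + (3)T₂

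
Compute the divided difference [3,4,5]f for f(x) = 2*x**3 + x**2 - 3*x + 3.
25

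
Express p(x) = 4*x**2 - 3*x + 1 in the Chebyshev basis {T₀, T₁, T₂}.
(3)T₀ + (-3)T₁ + (2)T₂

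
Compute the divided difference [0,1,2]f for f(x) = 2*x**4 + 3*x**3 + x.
23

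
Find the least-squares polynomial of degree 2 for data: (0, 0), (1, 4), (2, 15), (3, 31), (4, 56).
4/35 + (33/70)x + (47/14)x²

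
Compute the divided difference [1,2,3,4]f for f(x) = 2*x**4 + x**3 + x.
21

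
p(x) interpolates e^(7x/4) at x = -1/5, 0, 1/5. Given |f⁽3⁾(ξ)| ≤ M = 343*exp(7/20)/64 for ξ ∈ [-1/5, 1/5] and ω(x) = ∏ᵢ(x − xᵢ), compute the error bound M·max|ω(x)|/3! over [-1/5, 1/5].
343*sqrt(3)*exp(7/20)/216000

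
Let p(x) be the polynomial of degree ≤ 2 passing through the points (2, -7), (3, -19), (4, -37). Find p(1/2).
-1/4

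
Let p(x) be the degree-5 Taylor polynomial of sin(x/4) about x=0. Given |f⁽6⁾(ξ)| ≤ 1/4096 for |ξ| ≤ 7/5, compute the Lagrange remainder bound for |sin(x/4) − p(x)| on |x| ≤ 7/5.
117649/46080000000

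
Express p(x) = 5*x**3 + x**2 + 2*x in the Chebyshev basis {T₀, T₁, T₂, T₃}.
(1/2)T₀ + (23/4)T₁ + (1/2)T₂ + (5/4)T₃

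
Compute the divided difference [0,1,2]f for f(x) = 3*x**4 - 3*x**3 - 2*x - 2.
12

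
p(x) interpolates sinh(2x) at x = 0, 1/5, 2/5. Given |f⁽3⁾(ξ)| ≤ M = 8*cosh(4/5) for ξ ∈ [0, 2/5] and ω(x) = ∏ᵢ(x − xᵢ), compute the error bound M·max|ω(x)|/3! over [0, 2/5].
8*sqrt(3)*cosh(4/5)/3375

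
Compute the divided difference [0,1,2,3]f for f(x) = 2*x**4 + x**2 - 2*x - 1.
12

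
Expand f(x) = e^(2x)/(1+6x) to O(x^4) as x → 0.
1 - 4*x + 26*x**2 - 464*x**3/3 + O(x**4)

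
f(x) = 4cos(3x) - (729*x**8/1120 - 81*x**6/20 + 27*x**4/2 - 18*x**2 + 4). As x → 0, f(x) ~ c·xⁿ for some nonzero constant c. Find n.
10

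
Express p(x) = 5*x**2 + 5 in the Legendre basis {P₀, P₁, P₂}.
(20/3)P₀ + (10/3)P₂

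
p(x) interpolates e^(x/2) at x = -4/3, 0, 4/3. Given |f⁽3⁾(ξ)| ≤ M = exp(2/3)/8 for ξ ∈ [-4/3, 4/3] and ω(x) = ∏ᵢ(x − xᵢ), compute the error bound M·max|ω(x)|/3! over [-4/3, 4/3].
8*sqrt(3)*exp(2/3)/729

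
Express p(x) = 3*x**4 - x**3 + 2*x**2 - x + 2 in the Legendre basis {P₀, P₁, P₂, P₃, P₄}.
(49/15)P₀ + (-8/5)P₁ + (64/21)P₂ + (-2/5)P₃ + (24/35)P₄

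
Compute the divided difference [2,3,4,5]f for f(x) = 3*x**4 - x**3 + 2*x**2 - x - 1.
41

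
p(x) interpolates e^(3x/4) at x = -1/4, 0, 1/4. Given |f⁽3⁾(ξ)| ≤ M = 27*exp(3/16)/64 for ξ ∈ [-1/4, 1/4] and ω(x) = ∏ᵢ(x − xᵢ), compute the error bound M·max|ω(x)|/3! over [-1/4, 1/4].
sqrt(3)*exp(3/16)/4096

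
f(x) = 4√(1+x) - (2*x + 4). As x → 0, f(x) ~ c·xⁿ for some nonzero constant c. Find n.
2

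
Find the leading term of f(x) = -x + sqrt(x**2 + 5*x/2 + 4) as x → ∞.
5/4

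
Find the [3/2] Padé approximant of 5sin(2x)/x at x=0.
(10 - 14*x**2/3)/(x**2/5 + 1)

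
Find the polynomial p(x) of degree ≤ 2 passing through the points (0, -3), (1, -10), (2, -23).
-3*x**2 - 4*x - 3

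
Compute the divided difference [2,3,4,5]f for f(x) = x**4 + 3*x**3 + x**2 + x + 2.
17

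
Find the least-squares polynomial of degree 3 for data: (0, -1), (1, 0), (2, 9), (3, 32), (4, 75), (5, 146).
-67/63 + (-64/189)x + (61/126)x² + (59/54)x³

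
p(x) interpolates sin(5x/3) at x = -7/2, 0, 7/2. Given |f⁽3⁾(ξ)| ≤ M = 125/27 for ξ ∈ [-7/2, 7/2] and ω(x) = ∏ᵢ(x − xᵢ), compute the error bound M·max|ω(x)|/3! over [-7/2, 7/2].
42875*sqrt(3)/5832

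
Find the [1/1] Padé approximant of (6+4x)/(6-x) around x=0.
(2*x/3 + 1)/(1 - x/6)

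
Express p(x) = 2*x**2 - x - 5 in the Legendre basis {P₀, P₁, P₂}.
(-13/3)P₀ - P₁ + (4/3)P₂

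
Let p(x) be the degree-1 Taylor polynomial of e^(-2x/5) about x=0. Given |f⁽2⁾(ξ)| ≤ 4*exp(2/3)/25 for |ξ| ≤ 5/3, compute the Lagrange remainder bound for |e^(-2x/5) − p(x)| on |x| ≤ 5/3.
2*exp(2/3)/9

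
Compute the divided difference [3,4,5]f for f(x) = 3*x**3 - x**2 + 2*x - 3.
35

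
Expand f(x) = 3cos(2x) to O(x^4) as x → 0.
3 - 6*x**2 + O(x**4)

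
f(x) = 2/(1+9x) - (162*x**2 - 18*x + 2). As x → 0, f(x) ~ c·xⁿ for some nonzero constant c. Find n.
3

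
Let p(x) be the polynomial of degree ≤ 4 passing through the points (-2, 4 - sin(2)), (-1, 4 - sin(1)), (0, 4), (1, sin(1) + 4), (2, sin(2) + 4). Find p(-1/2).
-5*sin(1)/8 + sin(2)/16 + 4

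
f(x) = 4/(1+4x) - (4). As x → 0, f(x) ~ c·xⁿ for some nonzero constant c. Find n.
1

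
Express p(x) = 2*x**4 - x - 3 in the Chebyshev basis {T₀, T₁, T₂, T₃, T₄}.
(-9/4)T₀ - T₁ + T₂ + (1/4)T₄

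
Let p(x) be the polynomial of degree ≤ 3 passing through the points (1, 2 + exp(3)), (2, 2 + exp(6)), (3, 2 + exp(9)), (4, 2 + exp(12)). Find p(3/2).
-5*exp(9)/16 + 2 + 5*exp(3)/16 + 15*exp(6)/16 + exp(12)/16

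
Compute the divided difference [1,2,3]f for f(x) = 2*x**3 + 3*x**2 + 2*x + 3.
15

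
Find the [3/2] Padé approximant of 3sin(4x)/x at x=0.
(12 - 112*x**2/5)/(4*x**2/5 + 1)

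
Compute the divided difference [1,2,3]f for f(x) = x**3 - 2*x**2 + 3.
4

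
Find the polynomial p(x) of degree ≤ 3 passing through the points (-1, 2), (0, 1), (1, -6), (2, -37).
-3*x**3 - 3*x**2 - x + 1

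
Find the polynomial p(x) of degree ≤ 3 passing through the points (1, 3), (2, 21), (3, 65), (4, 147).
2*x**3 + x**2 + x - 1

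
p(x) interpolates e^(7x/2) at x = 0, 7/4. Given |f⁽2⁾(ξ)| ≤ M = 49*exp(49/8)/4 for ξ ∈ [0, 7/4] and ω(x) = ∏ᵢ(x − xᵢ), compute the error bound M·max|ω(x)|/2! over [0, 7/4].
2401*exp(49/8)/512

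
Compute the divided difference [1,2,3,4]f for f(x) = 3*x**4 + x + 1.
30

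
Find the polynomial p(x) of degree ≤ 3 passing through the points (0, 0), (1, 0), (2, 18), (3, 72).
3*x**3 - 3*x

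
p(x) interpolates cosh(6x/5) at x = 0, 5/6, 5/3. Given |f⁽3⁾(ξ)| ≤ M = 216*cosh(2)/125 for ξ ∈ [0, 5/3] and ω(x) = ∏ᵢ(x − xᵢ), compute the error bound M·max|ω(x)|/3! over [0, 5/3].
sqrt(3)*cosh(2)/27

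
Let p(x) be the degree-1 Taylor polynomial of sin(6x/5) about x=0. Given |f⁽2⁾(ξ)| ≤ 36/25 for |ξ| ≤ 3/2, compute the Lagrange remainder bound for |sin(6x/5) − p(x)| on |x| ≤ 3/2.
81/50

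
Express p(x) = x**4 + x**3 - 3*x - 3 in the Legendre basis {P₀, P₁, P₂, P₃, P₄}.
(-14/5)P₀ + (-12/5)P₁ + (4/7)P₂ + (2/5)P₃ + (8/35)P₄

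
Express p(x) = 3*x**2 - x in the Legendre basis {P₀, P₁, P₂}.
P₀ - P₁ + (2)P₂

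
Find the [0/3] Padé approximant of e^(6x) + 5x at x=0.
1/(-971*x**3 + 103*x**2 - 11*x + 1)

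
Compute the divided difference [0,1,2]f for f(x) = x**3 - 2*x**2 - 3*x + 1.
1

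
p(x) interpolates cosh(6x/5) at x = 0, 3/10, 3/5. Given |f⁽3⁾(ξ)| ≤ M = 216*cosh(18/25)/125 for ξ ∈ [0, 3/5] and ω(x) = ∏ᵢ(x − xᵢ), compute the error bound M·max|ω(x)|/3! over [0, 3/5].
27*sqrt(3)*cosh(18/25)/15625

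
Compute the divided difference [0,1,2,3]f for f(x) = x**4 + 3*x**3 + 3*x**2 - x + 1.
9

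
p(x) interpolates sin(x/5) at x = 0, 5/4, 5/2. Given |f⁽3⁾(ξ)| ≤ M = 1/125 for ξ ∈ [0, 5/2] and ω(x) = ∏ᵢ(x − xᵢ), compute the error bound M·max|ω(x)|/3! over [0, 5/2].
sqrt(3)/1728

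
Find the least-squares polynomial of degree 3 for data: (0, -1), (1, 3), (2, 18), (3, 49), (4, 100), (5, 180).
-47/42 + (305/252)x + (191/84)x² + (17/18)x³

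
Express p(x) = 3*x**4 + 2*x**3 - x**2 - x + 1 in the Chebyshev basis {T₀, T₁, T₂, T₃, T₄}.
(13/8)T₀ + (1/2)T₁ + T₂ + (1/2)T₃ + (3/8)T₄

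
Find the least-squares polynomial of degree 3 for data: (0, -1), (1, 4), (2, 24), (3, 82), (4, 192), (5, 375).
-109/126 + (1507/756)x + (-185/252)x² + (83/27)x³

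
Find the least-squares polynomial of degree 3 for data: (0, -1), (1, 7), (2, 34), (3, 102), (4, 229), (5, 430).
-47/63 + (454/189)x + (55/36)x² + (329/108)x³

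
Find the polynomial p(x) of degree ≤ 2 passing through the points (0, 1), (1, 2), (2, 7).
2*x**2 - x + 1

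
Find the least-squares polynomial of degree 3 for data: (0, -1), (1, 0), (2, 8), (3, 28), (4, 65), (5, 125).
-65/63 + (-95/189)x + (187/252)x² + (95/108)x³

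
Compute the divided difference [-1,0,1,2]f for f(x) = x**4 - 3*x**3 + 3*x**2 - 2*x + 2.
-1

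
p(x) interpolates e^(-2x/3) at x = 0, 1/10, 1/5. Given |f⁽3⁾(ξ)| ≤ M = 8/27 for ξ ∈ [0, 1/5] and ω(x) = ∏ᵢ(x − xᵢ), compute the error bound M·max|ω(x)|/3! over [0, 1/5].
sqrt(3)/91125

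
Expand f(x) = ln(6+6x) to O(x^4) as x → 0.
log(6) + x - x**2/2 + x**3/3 + O(x**4)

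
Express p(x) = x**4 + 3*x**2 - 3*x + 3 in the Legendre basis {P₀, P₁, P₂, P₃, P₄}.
(21/5)P₀ + (-3)P₁ + (18/7)P₂ + (8/35)P₄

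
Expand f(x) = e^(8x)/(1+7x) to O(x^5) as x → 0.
1 + x + 25*x**2 - 269*x**3/3 + 2395*x**4/3 + O(x**5)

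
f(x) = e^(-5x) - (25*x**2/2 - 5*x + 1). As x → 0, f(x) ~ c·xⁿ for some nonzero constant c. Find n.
3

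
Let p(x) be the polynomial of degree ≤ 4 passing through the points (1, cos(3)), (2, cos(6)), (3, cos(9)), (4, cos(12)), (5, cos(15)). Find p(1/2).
-105*cos(6)/32 + 189*cos(9)/64 + 315*cos(3)/128 - 45*cos(12)/32 + 35*cos(15)/128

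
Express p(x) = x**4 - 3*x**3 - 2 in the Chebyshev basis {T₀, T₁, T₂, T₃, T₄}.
(-13/8)T₀ + (-9/4)T₁ + (1/2)T₂ + (-3/4)T₃ + (1/8)T₄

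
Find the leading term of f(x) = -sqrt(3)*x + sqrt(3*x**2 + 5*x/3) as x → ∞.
5*sqrt(3)/18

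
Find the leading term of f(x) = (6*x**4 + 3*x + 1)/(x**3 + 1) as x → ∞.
6*x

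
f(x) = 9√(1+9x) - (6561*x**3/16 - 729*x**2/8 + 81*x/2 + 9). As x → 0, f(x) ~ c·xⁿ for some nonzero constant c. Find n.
4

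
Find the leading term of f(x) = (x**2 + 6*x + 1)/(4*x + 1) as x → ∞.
x/4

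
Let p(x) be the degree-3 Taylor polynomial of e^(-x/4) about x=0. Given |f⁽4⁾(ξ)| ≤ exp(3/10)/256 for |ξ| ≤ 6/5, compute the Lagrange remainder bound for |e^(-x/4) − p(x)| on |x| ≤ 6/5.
27*exp(3/10)/80000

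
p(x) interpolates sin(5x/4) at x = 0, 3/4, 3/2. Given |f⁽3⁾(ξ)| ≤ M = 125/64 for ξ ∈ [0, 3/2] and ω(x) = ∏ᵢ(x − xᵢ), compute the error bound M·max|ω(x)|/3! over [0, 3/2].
125*sqrt(3)/4096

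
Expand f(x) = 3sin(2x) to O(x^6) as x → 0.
6*x - 4*x**3 + 4*x**5/5 + O(x**6)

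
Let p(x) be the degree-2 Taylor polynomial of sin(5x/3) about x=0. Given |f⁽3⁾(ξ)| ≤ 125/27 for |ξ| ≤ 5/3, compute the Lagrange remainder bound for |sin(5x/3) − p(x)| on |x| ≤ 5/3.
15625/4374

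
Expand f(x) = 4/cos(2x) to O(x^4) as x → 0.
4 + 8*x**2 + O(x**4)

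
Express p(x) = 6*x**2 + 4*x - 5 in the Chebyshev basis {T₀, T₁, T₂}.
(-2)T₀ + (4)T₁ + (3)T₂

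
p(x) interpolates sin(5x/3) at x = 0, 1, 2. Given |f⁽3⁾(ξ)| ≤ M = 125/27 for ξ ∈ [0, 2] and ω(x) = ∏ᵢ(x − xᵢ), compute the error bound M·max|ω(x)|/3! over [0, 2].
125*sqrt(3)/729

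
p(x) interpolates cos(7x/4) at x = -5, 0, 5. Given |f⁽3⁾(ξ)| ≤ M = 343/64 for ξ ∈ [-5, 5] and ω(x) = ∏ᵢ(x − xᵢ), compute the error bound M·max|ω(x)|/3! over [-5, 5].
42875*sqrt(3)/1728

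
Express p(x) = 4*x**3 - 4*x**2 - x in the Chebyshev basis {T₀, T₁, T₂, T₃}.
(-2)T₀ + (2)T₁ + (-2)T₂ + T₃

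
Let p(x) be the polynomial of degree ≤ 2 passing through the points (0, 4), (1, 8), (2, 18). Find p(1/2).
21/4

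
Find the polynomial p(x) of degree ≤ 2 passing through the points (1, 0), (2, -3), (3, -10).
-2*x**2 + 3*x - 1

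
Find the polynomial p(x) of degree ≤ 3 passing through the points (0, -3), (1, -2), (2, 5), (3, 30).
2*x**3 - 3*x**2 + 2*x - 3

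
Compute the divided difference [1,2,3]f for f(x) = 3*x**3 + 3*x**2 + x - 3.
21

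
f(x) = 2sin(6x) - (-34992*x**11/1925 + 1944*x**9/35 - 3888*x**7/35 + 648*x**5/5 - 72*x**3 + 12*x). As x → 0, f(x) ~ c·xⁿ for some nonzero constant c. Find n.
13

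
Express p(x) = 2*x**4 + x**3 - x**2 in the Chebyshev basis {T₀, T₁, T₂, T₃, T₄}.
(1/4)T₀ + (3/4)T₁ + (1/2)T₂ + (1/4)T₃ + (1/4)T₄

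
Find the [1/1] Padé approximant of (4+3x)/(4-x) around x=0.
(3*x/4 + 1)/(1 - x/4)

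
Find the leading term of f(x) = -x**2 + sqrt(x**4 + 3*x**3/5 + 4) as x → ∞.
3*x/10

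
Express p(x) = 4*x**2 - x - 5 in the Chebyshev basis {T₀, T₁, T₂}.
(-3)T₀ - T₁ + (2)T₂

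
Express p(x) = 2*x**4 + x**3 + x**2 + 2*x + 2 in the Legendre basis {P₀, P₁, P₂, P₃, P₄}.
(41/15)P₀ + (13/5)P₁ + (38/21)P₂ + (2/5)P₃ + (16/35)P₄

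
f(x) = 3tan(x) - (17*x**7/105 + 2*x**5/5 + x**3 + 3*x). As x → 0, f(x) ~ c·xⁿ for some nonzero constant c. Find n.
9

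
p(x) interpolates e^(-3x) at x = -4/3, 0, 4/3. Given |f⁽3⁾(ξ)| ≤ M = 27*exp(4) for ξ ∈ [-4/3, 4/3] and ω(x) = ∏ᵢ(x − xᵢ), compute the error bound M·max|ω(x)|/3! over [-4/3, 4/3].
64*sqrt(3)*exp(4)/27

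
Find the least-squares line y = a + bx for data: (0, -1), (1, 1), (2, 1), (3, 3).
a = -4/5, b = 6/5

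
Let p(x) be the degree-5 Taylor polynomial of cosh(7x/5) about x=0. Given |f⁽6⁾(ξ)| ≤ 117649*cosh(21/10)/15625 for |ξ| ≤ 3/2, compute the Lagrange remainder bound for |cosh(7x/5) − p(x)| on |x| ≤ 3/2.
9529569*cosh(21/10)/80000000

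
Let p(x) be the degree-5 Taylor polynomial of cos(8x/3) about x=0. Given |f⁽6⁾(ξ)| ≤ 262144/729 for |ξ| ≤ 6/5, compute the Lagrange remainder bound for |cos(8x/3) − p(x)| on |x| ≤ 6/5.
1048576/703125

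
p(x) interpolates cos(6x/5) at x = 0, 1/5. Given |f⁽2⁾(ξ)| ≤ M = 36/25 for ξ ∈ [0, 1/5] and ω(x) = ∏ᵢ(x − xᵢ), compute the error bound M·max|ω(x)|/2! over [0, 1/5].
9/1250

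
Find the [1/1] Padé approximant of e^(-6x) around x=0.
(1 - 3*x)/(3*x + 1)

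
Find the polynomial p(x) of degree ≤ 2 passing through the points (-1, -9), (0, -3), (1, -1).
-2*x**2 + 4*x - 3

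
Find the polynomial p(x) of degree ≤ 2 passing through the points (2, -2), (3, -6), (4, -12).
-x**2 + x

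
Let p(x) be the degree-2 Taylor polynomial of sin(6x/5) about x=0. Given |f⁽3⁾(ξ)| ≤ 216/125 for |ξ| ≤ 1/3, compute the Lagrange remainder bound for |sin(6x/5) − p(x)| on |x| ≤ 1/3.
4/375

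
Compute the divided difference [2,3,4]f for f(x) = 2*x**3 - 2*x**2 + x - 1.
16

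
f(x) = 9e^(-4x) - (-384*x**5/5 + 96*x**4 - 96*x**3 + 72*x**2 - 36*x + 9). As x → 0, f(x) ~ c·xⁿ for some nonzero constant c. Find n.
6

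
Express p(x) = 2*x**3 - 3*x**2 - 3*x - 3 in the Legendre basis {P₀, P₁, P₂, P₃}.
(-4)P₀ + (-9/5)P₁ + (-2)P₂ + (4/5)P₃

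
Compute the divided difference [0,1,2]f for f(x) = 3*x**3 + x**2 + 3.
10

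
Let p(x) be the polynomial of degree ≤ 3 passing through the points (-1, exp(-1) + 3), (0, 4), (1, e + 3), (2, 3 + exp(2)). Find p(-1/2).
(5 + e*(-5*e + exp(2) + 63))*exp(-1)/16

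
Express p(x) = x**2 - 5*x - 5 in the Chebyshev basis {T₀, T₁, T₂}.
(-9/2)T₀ + (-5)T₁ + (1/2)T₂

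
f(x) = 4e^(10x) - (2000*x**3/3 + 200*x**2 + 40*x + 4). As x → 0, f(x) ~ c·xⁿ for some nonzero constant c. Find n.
4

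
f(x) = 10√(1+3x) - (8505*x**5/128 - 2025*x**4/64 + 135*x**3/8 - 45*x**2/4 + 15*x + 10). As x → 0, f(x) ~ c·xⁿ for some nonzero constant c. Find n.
6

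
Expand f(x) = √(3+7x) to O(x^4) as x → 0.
sqrt(3) + 7*sqrt(3)*x/6 - 49*sqrt(3)*x**2/72 + 343*sqrt(3)*x**3/432 + O(x**4)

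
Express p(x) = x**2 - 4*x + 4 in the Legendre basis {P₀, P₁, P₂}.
(13/3)P₀ + (-4)P₁ + (2/3)P₂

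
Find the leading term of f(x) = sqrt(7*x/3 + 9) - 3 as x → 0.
7*x/18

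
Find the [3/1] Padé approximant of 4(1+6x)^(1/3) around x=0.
(-32*x**3/3 + 16*x**2 + 24*x + 4)/(4*x + 1)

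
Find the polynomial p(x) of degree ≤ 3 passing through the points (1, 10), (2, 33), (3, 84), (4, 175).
2*x**3 + 2*x**2 + 3*x + 3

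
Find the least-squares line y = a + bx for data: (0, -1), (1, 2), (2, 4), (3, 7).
a = -9/10, b = 13/5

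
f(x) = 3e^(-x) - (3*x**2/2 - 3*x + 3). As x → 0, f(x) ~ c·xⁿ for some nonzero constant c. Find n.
3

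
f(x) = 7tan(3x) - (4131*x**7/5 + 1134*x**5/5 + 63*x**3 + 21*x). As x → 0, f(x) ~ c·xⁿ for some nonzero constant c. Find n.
9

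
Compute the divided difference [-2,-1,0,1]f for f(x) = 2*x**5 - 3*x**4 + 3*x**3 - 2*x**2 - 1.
19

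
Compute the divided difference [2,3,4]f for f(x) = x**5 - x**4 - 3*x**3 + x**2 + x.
204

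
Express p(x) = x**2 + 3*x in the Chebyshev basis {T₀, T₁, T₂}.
(1/2)T₀ + (3)T₁ + (1/2)T₂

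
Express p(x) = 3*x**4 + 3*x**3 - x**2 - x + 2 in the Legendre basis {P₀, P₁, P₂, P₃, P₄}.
(34/15)P₀ + (4/5)P₁ + (22/21)P₂ + (6/5)P₃ + (24/35)P₄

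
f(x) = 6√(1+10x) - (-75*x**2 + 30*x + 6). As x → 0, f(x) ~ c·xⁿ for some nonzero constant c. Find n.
3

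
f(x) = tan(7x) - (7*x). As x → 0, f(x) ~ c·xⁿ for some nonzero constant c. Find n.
3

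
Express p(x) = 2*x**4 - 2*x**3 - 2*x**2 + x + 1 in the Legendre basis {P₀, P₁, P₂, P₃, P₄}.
(11/15)P₀ + (-1/5)P₁ + (-4/21)P₂ + (-4/5)P₃ + (16/35)P₄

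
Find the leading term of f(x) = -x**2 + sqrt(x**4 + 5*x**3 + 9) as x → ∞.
5*x/2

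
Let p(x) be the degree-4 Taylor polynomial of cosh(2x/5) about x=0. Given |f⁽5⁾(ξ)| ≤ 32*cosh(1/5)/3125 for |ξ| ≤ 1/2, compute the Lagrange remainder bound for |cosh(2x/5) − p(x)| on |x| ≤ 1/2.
cosh(1/5)/375000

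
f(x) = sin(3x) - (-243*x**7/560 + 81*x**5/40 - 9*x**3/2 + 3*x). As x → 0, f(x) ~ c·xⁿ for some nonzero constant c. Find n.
9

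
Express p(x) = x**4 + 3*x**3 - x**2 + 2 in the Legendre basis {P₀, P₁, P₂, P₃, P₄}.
(28/15)P₀ + (9/5)P₁ + (-2/21)P₂ + (6/5)P₃ + (8/35)P₄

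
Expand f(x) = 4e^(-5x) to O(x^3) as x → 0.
4 - 20*x + 50*x**2 + O(x**3)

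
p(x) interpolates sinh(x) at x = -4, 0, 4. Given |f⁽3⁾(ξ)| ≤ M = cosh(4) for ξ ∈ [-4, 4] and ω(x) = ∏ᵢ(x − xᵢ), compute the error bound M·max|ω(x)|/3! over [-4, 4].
64*sqrt(3)*cosh(4)/27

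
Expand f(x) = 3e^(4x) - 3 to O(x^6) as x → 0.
12*x + 24*x**2 + 32*x**3 + 32*x**4 + 128*x**5/5 + O(x**6)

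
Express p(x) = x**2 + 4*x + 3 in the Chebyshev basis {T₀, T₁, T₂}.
(7/2)T₀ + (4)T₁ + (1/2)T₂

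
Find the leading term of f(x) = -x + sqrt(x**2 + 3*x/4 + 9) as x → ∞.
3/8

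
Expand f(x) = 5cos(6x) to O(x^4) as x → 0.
5 - 90*x**2 + O(x**4)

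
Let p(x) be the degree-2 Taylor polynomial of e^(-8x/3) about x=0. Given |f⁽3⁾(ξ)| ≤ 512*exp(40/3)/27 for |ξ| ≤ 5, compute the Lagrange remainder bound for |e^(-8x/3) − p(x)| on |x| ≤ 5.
32000*exp(40/3)/81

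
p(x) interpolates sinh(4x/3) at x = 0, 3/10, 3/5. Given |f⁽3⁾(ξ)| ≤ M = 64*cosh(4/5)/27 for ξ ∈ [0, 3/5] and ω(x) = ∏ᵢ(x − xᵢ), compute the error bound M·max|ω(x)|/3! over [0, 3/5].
8*sqrt(3)*cosh(4/5)/3375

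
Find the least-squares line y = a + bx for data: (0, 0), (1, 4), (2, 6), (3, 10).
a = 1/5, b = 16/5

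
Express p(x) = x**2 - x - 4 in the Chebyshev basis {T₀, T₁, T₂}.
(-7/2)T₀ - T₁ + (1/2)T₂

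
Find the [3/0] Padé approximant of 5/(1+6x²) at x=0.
5 - 30*x**2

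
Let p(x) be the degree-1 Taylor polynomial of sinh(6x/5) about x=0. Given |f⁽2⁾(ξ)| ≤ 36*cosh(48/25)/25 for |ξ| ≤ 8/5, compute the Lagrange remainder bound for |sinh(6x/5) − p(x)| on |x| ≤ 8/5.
1152*cosh(48/25)/625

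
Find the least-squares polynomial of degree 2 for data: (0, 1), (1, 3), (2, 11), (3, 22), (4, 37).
26/35 + (57/70)x + (29/14)x²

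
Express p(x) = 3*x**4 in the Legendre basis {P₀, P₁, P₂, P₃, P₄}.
(3/5)P₀ + (12/7)P₂ + (24/35)P₄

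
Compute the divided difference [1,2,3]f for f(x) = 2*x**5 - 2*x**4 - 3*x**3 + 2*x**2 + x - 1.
114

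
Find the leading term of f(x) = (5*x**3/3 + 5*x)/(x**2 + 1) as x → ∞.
5*x/3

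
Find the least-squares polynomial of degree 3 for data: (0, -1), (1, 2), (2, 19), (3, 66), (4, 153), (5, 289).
-46/63 + (-502/189)x + (95/36)x² + (205/108)x³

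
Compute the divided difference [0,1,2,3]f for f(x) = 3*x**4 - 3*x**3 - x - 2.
15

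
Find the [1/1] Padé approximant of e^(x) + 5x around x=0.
(71*x/12 + 1)/(1 - x/12)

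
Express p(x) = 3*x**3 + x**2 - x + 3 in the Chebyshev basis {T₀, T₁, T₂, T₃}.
(7/2)T₀ + (5/4)T₁ + (1/2)T₂ + (3/4)T₃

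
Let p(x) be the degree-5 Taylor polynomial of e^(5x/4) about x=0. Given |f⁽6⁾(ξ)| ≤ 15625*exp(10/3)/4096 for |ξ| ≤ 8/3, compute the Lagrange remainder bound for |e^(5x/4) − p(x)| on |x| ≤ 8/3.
12500*exp(10/3)/6561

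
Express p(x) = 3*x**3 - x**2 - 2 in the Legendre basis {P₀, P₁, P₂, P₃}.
(-7/3)P₀ + (9/5)P₁ + (-2/3)P₂ + (6/5)P₃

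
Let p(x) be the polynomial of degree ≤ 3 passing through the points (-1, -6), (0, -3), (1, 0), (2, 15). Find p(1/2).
-9/4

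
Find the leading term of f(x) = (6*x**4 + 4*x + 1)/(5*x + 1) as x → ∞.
6*x**3/5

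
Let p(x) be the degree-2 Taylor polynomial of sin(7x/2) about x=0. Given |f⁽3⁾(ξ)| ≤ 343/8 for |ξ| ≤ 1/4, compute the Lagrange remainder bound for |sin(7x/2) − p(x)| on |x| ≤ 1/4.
343/3072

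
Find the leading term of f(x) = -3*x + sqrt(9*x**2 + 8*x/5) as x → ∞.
4/15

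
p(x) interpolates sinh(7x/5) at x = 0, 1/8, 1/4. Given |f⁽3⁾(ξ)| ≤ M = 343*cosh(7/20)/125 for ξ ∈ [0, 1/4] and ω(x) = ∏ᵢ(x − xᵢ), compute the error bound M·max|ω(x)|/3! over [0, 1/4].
343*sqrt(3)*cosh(7/20)/1728000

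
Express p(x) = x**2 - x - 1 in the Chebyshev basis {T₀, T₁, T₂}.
(-1/2)T₀ - T₁ + (1/2)T₂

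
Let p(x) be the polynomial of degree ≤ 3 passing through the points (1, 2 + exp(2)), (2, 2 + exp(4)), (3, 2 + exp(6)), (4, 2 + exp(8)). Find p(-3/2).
-105*exp(8)/16 - 495*exp(4)/16 + 2 + 231*exp(2)/16 + 385*exp(6)/16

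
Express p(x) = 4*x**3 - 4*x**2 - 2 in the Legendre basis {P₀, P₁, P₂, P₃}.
(-10/3)P₀ + (12/5)P₁ + (-8/3)P₂ + (8/5)P₃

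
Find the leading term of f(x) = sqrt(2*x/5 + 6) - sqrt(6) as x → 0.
sqrt(6)*x/30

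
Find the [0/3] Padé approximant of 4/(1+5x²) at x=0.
4/(5*x**2 + 1)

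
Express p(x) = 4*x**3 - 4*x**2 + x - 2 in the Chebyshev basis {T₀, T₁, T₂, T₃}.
(-4)T₀ + (4)T₁ + (-2)T₂ + T₃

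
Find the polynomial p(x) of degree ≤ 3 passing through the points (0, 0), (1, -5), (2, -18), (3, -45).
-x**3 - x**2 - 3*x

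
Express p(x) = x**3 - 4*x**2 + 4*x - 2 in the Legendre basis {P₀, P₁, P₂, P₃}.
(-10/3)P₀ + (23/5)P₁ + (-8/3)P₂ + (2/5)P₃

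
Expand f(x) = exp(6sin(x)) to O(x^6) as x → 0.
1 + 6*x + 18*x**2 + 35*x**3 + 48*x**4 + 937*x**5/20 + O(x**6)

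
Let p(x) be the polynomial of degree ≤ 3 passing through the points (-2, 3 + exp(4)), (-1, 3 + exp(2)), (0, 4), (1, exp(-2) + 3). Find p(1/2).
(5 + (-5*exp(2) + exp(4) + 63)*exp(2))*exp(-2)/16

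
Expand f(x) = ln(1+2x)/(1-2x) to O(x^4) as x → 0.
2*x + 2*x**2 + 20*x**3/3 + O(x**4)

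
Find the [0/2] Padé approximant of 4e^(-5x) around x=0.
4/(25*x**2/2 + 5*x + 1)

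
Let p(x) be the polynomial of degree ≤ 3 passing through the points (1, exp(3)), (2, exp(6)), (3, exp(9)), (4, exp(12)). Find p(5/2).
(-exp(9) - 1 + 9*exp(3) + 9*exp(6))*exp(3)/16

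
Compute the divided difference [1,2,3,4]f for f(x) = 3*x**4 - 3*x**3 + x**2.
27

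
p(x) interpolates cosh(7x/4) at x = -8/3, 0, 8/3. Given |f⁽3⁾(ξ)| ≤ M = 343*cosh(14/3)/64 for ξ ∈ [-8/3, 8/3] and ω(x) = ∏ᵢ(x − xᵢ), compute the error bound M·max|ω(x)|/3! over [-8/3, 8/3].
2744*sqrt(3)*cosh(14/3)/729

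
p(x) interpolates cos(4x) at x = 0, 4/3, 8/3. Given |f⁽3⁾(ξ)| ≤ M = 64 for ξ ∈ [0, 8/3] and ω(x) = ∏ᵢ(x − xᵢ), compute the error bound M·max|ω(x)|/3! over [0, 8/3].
4096*sqrt(3)/729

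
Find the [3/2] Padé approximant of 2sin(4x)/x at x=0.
(8 - 224*x**2/15)/(4*x**2/5 + 1)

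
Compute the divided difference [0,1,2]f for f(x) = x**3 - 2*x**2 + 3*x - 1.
1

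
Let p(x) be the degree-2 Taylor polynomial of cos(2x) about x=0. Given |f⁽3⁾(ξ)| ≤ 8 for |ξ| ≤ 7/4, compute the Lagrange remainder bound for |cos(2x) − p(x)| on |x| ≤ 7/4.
343/48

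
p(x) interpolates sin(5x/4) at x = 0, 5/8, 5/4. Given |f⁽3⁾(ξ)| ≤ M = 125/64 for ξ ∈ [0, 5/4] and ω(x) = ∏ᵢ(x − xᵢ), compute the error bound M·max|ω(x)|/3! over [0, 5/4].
15625*sqrt(3)/884736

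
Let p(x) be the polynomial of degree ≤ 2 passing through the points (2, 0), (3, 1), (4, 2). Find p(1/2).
-3/2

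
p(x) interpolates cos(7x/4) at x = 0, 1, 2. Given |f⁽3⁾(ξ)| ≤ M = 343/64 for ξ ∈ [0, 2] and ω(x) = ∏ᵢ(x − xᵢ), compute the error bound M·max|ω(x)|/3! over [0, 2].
343*sqrt(3)/1728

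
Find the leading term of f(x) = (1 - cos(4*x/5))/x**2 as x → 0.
8/25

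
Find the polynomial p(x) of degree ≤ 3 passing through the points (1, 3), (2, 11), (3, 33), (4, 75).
x**3 + x**2 - 2*x + 3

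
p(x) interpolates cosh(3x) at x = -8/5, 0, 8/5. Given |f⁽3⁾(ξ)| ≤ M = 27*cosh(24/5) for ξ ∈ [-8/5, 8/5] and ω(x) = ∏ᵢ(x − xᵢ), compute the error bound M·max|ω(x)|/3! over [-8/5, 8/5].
512*sqrt(3)*cosh(24/5)/125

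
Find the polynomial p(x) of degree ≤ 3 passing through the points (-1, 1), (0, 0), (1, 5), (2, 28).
2*x**3 + 3*x**2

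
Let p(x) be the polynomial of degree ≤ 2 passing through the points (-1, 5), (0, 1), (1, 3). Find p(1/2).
5/4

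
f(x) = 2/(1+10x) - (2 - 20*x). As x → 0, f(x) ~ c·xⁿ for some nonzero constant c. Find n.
2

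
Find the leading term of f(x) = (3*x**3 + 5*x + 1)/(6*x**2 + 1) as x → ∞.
x/2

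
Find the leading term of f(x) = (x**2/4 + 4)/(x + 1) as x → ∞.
x/4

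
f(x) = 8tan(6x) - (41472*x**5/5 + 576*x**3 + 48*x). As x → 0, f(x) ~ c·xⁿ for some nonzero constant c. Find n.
7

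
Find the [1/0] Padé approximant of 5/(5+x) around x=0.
1 - x/5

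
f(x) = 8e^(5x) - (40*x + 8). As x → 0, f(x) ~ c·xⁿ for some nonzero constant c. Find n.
2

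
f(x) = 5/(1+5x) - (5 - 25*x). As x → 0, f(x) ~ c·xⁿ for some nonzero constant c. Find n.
2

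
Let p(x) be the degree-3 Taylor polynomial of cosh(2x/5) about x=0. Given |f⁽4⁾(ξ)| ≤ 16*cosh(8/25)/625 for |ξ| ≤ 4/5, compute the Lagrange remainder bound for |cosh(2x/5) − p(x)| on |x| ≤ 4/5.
512*cosh(8/25)/1171875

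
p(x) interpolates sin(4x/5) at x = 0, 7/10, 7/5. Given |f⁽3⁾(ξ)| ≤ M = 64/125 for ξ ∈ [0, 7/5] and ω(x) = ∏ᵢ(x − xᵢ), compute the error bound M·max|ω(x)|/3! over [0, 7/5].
2744*sqrt(3)/421875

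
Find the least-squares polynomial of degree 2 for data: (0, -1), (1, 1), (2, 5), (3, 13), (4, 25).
-27/35 + (-16/35)x + (12/7)x²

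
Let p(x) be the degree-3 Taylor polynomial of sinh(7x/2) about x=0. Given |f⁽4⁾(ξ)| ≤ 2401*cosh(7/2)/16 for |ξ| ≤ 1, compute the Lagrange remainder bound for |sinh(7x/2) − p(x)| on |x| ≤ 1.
2401*cosh(7/2)/384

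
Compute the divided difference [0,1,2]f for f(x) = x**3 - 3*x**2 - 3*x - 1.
0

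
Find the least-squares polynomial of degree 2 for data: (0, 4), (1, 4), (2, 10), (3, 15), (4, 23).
124/35 + (43/70)x + (15/14)x²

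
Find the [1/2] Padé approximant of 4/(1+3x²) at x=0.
4/(3*x**2 + 1)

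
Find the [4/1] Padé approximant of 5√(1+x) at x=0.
(3*x**4/128 - x**3/8 + 9*x**2/8 + 6*x + 5)/(7*x/10 + 1)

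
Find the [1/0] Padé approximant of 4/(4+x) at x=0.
1 - x/4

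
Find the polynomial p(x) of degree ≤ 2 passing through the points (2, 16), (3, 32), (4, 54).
3*x**2 + x + 2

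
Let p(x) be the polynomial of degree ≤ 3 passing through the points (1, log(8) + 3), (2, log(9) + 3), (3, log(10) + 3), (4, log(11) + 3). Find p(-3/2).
log(8796093022208000000000000000000000000*11**(7/16)*2**(3/8)*3**(1/8)*5**(1/16)/7434753751774828978684709077223679339) + 3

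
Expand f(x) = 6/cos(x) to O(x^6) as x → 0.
6 + 3*x**2 + 5*x**4/4 + O(x**6)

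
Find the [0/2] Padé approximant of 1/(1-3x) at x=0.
1/(1 - 3*x)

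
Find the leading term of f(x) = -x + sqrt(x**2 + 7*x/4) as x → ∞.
7/8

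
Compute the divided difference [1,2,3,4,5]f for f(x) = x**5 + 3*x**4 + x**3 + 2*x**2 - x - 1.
18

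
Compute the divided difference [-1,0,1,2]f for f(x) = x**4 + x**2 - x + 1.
2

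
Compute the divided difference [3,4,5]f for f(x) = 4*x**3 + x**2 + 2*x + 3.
49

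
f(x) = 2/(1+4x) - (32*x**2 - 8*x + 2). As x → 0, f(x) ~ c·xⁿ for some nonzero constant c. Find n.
3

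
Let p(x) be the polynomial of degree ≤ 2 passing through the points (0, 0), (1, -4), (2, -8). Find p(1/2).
-2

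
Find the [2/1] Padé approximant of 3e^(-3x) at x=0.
(9*x**2/2 - 6*x + 3)/(x + 1)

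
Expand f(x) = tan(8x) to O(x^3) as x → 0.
8*x + O(x**3)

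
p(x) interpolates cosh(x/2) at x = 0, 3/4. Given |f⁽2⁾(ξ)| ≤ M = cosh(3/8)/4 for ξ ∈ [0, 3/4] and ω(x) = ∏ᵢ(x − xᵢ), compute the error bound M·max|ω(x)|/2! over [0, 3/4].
9*cosh(3/8)/512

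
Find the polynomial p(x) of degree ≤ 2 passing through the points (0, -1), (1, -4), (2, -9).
-x**2 - 2*x - 1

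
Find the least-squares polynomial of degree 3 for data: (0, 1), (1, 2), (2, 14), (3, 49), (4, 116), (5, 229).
121/126 + (-73/108)x + (-25/252)x² + (101/54)x³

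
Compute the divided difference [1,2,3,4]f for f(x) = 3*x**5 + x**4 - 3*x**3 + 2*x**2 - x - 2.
202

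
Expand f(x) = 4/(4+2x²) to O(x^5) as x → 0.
1 - x**2/2 + x**4/4 + O(x**5)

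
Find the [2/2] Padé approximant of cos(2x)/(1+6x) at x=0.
(-103*x**2/51 + x/17 + 1)/(x**2/3 + 103*x/17 + 1)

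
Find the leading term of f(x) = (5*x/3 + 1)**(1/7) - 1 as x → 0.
5*x/21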